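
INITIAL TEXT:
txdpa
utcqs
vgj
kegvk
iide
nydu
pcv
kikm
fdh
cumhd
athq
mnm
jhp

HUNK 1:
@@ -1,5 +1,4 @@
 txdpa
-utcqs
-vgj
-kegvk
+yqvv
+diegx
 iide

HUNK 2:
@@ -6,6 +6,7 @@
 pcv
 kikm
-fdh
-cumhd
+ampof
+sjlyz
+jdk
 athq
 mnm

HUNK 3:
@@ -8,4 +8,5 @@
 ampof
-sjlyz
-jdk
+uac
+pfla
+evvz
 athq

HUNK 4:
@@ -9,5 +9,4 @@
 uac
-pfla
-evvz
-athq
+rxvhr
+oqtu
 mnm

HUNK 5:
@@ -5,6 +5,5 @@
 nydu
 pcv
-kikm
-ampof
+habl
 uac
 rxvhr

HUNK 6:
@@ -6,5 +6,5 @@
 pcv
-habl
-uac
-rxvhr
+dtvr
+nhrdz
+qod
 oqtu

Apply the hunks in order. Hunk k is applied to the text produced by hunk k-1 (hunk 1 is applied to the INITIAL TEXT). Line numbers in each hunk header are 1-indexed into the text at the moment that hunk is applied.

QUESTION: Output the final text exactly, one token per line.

Hunk 1: at line 1 remove [utcqs,vgj,kegvk] add [yqvv,diegx] -> 12 lines: txdpa yqvv diegx iide nydu pcv kikm fdh cumhd athq mnm jhp
Hunk 2: at line 6 remove [fdh,cumhd] add [ampof,sjlyz,jdk] -> 13 lines: txdpa yqvv diegx iide nydu pcv kikm ampof sjlyz jdk athq mnm jhp
Hunk 3: at line 8 remove [sjlyz,jdk] add [uac,pfla,evvz] -> 14 lines: txdpa yqvv diegx iide nydu pcv kikm ampof uac pfla evvz athq mnm jhp
Hunk 4: at line 9 remove [pfla,evvz,athq] add [rxvhr,oqtu] -> 13 lines: txdpa yqvv diegx iide nydu pcv kikm ampof uac rxvhr oqtu mnm jhp
Hunk 5: at line 5 remove [kikm,ampof] add [habl] -> 12 lines: txdpa yqvv diegx iide nydu pcv habl uac rxvhr oqtu mnm jhp
Hunk 6: at line 6 remove [habl,uac,rxvhr] add [dtvr,nhrdz,qod] -> 12 lines: txdpa yqvv diegx iide nydu pcv dtvr nhrdz qod oqtu mnm jhp

Answer: txdpa
yqvv
diegx
iide
nydu
pcv
dtvr
nhrdz
qod
oqtu
mnm
jhp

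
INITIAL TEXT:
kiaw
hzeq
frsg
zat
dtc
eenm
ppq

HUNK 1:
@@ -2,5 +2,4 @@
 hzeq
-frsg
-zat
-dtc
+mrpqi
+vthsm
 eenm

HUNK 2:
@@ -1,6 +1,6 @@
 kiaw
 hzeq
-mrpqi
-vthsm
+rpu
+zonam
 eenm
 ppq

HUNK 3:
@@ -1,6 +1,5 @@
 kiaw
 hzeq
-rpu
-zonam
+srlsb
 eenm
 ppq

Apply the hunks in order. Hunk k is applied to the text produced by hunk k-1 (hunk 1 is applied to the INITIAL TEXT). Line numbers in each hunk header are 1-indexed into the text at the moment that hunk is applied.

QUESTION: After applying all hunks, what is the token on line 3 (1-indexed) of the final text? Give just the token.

Hunk 1: at line 2 remove [frsg,zat,dtc] add [mrpqi,vthsm] -> 6 lines: kiaw hzeq mrpqi vthsm eenm ppq
Hunk 2: at line 1 remove [mrpqi,vthsm] add [rpu,zonam] -> 6 lines: kiaw hzeq rpu zonam eenm ppq
Hunk 3: at line 1 remove [rpu,zonam] add [srlsb] -> 5 lines: kiaw hzeq srlsb eenm ppq
Final line 3: srlsb

Answer: srlsb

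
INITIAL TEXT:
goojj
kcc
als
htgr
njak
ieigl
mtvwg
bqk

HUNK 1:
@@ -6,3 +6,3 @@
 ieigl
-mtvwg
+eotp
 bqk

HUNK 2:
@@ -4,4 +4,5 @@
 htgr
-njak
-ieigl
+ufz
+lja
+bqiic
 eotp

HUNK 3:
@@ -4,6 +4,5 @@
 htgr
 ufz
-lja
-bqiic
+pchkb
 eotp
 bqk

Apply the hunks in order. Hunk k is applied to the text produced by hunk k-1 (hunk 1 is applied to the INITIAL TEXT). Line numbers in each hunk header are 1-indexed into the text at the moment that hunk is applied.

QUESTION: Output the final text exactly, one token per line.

Hunk 1: at line 6 remove [mtvwg] add [eotp] -> 8 lines: goojj kcc als htgr njak ieigl eotp bqk
Hunk 2: at line 4 remove [njak,ieigl] add [ufz,lja,bqiic] -> 9 lines: goojj kcc als htgr ufz lja bqiic eotp bqk
Hunk 3: at line 4 remove [lja,bqiic] add [pchkb] -> 8 lines: goojj kcc als htgr ufz pchkb eotp bqk

Answer: goojj
kcc
als
htgr
ufz
pchkb
eotp
bqk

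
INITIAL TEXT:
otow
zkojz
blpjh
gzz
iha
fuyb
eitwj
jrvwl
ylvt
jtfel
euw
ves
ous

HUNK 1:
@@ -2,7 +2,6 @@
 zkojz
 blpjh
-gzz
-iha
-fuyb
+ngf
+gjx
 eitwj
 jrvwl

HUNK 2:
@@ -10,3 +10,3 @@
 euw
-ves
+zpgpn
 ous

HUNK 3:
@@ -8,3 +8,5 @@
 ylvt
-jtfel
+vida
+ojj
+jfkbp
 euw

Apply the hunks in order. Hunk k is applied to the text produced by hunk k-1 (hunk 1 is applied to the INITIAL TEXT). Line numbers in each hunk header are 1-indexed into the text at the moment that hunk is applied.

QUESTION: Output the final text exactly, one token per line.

Answer: otow
zkojz
blpjh
ngf
gjx
eitwj
jrvwl
ylvt
vida
ojj
jfkbp
euw
zpgpn
ous

Derivation:
Hunk 1: at line 2 remove [gzz,iha,fuyb] add [ngf,gjx] -> 12 lines: otow zkojz blpjh ngf gjx eitwj jrvwl ylvt jtfel euw ves ous
Hunk 2: at line 10 remove [ves] add [zpgpn] -> 12 lines: otow zkojz blpjh ngf gjx eitwj jrvwl ylvt jtfel euw zpgpn ous
Hunk 3: at line 8 remove [jtfel] add [vida,ojj,jfkbp] -> 14 lines: otow zkojz blpjh ngf gjx eitwj jrvwl ylvt vida ojj jfkbp euw zpgpn ous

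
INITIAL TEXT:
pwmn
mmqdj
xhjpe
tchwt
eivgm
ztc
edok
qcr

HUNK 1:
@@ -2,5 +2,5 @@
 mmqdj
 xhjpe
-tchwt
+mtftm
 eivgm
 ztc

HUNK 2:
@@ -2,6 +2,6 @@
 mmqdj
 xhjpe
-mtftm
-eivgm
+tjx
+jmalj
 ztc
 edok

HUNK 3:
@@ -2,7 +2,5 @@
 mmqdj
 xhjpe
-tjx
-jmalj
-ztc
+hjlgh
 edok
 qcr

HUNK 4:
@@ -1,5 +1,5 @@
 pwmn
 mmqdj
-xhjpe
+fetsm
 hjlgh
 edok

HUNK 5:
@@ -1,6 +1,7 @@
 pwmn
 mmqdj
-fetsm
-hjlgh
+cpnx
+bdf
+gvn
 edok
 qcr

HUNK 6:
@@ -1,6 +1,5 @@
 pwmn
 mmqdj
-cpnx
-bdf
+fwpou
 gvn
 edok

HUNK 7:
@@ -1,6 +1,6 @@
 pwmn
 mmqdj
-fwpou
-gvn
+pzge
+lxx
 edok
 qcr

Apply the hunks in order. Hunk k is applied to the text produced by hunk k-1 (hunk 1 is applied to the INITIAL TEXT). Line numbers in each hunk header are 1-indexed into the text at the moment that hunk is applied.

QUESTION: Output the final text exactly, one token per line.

Answer: pwmn
mmqdj
pzge
lxx
edok
qcr

Derivation:
Hunk 1: at line 2 remove [tchwt] add [mtftm] -> 8 lines: pwmn mmqdj xhjpe mtftm eivgm ztc edok qcr
Hunk 2: at line 2 remove [mtftm,eivgm] add [tjx,jmalj] -> 8 lines: pwmn mmqdj xhjpe tjx jmalj ztc edok qcr
Hunk 3: at line 2 remove [tjx,jmalj,ztc] add [hjlgh] -> 6 lines: pwmn mmqdj xhjpe hjlgh edok qcr
Hunk 4: at line 1 remove [xhjpe] add [fetsm] -> 6 lines: pwmn mmqdj fetsm hjlgh edok qcr
Hunk 5: at line 1 remove [fetsm,hjlgh] add [cpnx,bdf,gvn] -> 7 lines: pwmn mmqdj cpnx bdf gvn edok qcr
Hunk 6: at line 1 remove [cpnx,bdf] add [fwpou] -> 6 lines: pwmn mmqdj fwpou gvn edok qcr
Hunk 7: at line 1 remove [fwpou,gvn] add [pzge,lxx] -> 6 lines: pwmn mmqdj pzge lxx edok qcr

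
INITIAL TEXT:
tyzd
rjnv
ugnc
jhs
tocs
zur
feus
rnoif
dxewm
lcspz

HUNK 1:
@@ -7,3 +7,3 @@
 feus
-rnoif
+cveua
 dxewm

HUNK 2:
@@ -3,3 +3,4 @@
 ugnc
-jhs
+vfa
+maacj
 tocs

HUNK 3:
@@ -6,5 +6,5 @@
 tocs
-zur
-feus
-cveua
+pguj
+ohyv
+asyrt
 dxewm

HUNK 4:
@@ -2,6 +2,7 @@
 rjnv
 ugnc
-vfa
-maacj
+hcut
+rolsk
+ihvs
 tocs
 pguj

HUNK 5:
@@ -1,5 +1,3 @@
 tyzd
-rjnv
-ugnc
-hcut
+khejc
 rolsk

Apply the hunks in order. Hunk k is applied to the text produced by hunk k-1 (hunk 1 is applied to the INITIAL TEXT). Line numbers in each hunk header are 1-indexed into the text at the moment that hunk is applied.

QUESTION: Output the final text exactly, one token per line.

Answer: tyzd
khejc
rolsk
ihvs
tocs
pguj
ohyv
asyrt
dxewm
lcspz

Derivation:
Hunk 1: at line 7 remove [rnoif] add [cveua] -> 10 lines: tyzd rjnv ugnc jhs tocs zur feus cveua dxewm lcspz
Hunk 2: at line 3 remove [jhs] add [vfa,maacj] -> 11 lines: tyzd rjnv ugnc vfa maacj tocs zur feus cveua dxewm lcspz
Hunk 3: at line 6 remove [zur,feus,cveua] add [pguj,ohyv,asyrt] -> 11 lines: tyzd rjnv ugnc vfa maacj tocs pguj ohyv asyrt dxewm lcspz
Hunk 4: at line 2 remove [vfa,maacj] add [hcut,rolsk,ihvs] -> 12 lines: tyzd rjnv ugnc hcut rolsk ihvs tocs pguj ohyv asyrt dxewm lcspz
Hunk 5: at line 1 remove [rjnv,ugnc,hcut] add [khejc] -> 10 lines: tyzd khejc rolsk ihvs tocs pguj ohyv asyrt dxewm lcspz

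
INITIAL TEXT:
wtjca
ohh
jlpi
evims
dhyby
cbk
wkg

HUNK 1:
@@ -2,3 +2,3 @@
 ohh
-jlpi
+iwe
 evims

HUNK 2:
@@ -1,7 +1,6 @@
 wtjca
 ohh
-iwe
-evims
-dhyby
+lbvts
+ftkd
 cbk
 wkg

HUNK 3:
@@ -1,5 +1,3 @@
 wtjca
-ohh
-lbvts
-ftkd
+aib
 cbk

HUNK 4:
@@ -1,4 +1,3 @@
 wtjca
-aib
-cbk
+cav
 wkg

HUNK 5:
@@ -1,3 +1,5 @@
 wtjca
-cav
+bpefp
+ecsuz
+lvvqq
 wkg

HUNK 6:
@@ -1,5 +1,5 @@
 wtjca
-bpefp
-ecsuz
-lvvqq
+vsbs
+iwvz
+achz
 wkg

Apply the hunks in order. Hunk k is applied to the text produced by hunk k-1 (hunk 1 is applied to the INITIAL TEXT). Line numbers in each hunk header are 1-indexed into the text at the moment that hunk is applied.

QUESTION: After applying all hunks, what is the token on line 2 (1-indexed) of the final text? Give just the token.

Hunk 1: at line 2 remove [jlpi] add [iwe] -> 7 lines: wtjca ohh iwe evims dhyby cbk wkg
Hunk 2: at line 1 remove [iwe,evims,dhyby] add [lbvts,ftkd] -> 6 lines: wtjca ohh lbvts ftkd cbk wkg
Hunk 3: at line 1 remove [ohh,lbvts,ftkd] add [aib] -> 4 lines: wtjca aib cbk wkg
Hunk 4: at line 1 remove [aib,cbk] add [cav] -> 3 lines: wtjca cav wkg
Hunk 5: at line 1 remove [cav] add [bpefp,ecsuz,lvvqq] -> 5 lines: wtjca bpefp ecsuz lvvqq wkg
Hunk 6: at line 1 remove [bpefp,ecsuz,lvvqq] add [vsbs,iwvz,achz] -> 5 lines: wtjca vsbs iwvz achz wkg
Final line 2: vsbs

Answer: vsbs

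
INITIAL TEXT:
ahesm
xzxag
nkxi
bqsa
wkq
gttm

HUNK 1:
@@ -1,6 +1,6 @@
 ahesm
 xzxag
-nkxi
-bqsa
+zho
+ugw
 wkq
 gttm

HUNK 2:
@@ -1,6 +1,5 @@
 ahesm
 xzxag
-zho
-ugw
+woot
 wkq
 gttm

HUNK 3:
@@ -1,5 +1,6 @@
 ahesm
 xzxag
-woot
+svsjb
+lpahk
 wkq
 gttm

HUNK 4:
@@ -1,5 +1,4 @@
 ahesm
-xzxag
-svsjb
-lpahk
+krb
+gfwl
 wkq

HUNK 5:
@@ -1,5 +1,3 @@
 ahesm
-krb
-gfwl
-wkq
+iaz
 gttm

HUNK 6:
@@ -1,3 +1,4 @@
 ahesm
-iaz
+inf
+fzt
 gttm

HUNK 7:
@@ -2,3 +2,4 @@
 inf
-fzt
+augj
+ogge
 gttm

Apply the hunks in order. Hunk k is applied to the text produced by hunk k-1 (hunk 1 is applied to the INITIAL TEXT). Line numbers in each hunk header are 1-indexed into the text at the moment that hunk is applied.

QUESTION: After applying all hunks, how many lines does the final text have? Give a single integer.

Hunk 1: at line 1 remove [nkxi,bqsa] add [zho,ugw] -> 6 lines: ahesm xzxag zho ugw wkq gttm
Hunk 2: at line 1 remove [zho,ugw] add [woot] -> 5 lines: ahesm xzxag woot wkq gttm
Hunk 3: at line 1 remove [woot] add [svsjb,lpahk] -> 6 lines: ahesm xzxag svsjb lpahk wkq gttm
Hunk 4: at line 1 remove [xzxag,svsjb,lpahk] add [krb,gfwl] -> 5 lines: ahesm krb gfwl wkq gttm
Hunk 5: at line 1 remove [krb,gfwl,wkq] add [iaz] -> 3 lines: ahesm iaz gttm
Hunk 6: at line 1 remove [iaz] add [inf,fzt] -> 4 lines: ahesm inf fzt gttm
Hunk 7: at line 2 remove [fzt] add [augj,ogge] -> 5 lines: ahesm inf augj ogge gttm
Final line count: 5

Answer: 5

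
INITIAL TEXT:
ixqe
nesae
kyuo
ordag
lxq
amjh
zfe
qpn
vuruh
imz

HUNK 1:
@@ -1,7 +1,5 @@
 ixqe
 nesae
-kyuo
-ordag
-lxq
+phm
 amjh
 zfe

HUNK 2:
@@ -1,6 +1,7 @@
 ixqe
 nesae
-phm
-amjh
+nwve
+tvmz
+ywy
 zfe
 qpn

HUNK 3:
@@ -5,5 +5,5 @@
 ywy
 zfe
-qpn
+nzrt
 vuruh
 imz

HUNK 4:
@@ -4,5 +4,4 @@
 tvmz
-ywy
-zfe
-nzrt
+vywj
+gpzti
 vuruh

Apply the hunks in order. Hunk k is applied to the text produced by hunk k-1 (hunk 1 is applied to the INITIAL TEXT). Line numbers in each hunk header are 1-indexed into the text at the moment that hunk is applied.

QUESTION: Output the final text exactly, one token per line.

Answer: ixqe
nesae
nwve
tvmz
vywj
gpzti
vuruh
imz

Derivation:
Hunk 1: at line 1 remove [kyuo,ordag,lxq] add [phm] -> 8 lines: ixqe nesae phm amjh zfe qpn vuruh imz
Hunk 2: at line 1 remove [phm,amjh] add [nwve,tvmz,ywy] -> 9 lines: ixqe nesae nwve tvmz ywy zfe qpn vuruh imz
Hunk 3: at line 5 remove [qpn] add [nzrt] -> 9 lines: ixqe nesae nwve tvmz ywy zfe nzrt vuruh imz
Hunk 4: at line 4 remove [ywy,zfe,nzrt] add [vywj,gpzti] -> 8 lines: ixqe nesae nwve tvmz vywj gpzti vuruh imz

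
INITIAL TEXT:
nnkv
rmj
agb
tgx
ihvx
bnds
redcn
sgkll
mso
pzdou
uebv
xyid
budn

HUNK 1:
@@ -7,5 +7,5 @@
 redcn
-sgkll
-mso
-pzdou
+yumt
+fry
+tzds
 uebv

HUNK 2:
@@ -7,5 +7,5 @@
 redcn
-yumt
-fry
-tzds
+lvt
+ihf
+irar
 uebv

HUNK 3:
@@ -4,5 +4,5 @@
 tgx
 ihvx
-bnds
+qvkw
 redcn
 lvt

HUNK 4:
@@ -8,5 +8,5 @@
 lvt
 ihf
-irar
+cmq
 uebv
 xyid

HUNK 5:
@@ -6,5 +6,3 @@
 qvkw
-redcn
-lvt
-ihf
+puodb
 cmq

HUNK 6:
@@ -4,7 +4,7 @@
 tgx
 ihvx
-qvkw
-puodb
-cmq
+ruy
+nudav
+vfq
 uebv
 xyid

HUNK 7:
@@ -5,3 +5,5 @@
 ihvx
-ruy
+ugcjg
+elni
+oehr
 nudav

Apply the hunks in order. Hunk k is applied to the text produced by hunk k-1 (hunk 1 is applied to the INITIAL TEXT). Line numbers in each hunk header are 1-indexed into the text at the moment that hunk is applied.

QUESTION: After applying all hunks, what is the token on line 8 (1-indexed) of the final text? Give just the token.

Hunk 1: at line 7 remove [sgkll,mso,pzdou] add [yumt,fry,tzds] -> 13 lines: nnkv rmj agb tgx ihvx bnds redcn yumt fry tzds uebv xyid budn
Hunk 2: at line 7 remove [yumt,fry,tzds] add [lvt,ihf,irar] -> 13 lines: nnkv rmj agb tgx ihvx bnds redcn lvt ihf irar uebv xyid budn
Hunk 3: at line 4 remove [bnds] add [qvkw] -> 13 lines: nnkv rmj agb tgx ihvx qvkw redcn lvt ihf irar uebv xyid budn
Hunk 4: at line 8 remove [irar] add [cmq] -> 13 lines: nnkv rmj agb tgx ihvx qvkw redcn lvt ihf cmq uebv xyid budn
Hunk 5: at line 6 remove [redcn,lvt,ihf] add [puodb] -> 11 lines: nnkv rmj agb tgx ihvx qvkw puodb cmq uebv xyid budn
Hunk 6: at line 4 remove [qvkw,puodb,cmq] add [ruy,nudav,vfq] -> 11 lines: nnkv rmj agb tgx ihvx ruy nudav vfq uebv xyid budn
Hunk 7: at line 5 remove [ruy] add [ugcjg,elni,oehr] -> 13 lines: nnkv rmj agb tgx ihvx ugcjg elni oehr nudav vfq uebv xyid budn
Final line 8: oehr

Answer: oehr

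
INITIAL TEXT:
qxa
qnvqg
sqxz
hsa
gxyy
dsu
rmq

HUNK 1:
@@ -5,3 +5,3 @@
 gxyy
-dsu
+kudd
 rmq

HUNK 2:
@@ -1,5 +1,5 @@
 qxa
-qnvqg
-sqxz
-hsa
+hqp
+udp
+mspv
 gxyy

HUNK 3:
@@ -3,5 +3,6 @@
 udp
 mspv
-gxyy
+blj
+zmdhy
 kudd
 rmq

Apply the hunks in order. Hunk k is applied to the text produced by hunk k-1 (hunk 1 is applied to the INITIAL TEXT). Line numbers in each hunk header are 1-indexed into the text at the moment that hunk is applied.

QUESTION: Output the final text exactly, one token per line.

Hunk 1: at line 5 remove [dsu] add [kudd] -> 7 lines: qxa qnvqg sqxz hsa gxyy kudd rmq
Hunk 2: at line 1 remove [qnvqg,sqxz,hsa] add [hqp,udp,mspv] -> 7 lines: qxa hqp udp mspv gxyy kudd rmq
Hunk 3: at line 3 remove [gxyy] add [blj,zmdhy] -> 8 lines: qxa hqp udp mspv blj zmdhy kudd rmq

Answer: qxa
hqp
udp
mspv
blj
zmdhy
kudd
rmq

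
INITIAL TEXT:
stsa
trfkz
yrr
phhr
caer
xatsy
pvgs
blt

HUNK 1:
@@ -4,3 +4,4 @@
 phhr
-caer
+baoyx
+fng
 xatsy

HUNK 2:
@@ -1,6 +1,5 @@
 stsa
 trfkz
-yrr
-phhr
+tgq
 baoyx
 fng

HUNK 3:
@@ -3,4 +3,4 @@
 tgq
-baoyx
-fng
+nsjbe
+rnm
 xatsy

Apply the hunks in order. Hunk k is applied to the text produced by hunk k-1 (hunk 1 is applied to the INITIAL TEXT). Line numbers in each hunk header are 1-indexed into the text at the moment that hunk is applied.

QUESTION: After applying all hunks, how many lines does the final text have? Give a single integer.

Hunk 1: at line 4 remove [caer] add [baoyx,fng] -> 9 lines: stsa trfkz yrr phhr baoyx fng xatsy pvgs blt
Hunk 2: at line 1 remove [yrr,phhr] add [tgq] -> 8 lines: stsa trfkz tgq baoyx fng xatsy pvgs blt
Hunk 3: at line 3 remove [baoyx,fng] add [nsjbe,rnm] -> 8 lines: stsa trfkz tgq nsjbe rnm xatsy pvgs blt
Final line count: 8

Answer: 8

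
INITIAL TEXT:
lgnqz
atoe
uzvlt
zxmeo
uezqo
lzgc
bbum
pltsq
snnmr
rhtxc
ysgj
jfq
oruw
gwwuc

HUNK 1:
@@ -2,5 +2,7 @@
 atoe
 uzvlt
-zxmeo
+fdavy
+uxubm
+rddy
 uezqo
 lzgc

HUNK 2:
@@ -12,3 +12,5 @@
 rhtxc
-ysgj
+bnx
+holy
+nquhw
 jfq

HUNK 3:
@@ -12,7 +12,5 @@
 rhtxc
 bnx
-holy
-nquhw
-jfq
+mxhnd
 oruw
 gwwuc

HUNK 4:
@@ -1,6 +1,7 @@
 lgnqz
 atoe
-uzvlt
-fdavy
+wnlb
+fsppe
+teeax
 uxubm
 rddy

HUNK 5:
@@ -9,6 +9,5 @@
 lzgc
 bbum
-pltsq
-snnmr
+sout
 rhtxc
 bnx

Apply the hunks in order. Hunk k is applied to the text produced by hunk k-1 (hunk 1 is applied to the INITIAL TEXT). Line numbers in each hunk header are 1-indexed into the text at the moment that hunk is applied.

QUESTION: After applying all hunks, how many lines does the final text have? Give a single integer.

Answer: 16

Derivation:
Hunk 1: at line 2 remove [zxmeo] add [fdavy,uxubm,rddy] -> 16 lines: lgnqz atoe uzvlt fdavy uxubm rddy uezqo lzgc bbum pltsq snnmr rhtxc ysgj jfq oruw gwwuc
Hunk 2: at line 12 remove [ysgj] add [bnx,holy,nquhw] -> 18 lines: lgnqz atoe uzvlt fdavy uxubm rddy uezqo lzgc bbum pltsq snnmr rhtxc bnx holy nquhw jfq oruw gwwuc
Hunk 3: at line 12 remove [holy,nquhw,jfq] add [mxhnd] -> 16 lines: lgnqz atoe uzvlt fdavy uxubm rddy uezqo lzgc bbum pltsq snnmr rhtxc bnx mxhnd oruw gwwuc
Hunk 4: at line 1 remove [uzvlt,fdavy] add [wnlb,fsppe,teeax] -> 17 lines: lgnqz atoe wnlb fsppe teeax uxubm rddy uezqo lzgc bbum pltsq snnmr rhtxc bnx mxhnd oruw gwwuc
Hunk 5: at line 9 remove [pltsq,snnmr] add [sout] -> 16 lines: lgnqz atoe wnlb fsppe teeax uxubm rddy uezqo lzgc bbum sout rhtxc bnx mxhnd oruw gwwuc
Final line count: 16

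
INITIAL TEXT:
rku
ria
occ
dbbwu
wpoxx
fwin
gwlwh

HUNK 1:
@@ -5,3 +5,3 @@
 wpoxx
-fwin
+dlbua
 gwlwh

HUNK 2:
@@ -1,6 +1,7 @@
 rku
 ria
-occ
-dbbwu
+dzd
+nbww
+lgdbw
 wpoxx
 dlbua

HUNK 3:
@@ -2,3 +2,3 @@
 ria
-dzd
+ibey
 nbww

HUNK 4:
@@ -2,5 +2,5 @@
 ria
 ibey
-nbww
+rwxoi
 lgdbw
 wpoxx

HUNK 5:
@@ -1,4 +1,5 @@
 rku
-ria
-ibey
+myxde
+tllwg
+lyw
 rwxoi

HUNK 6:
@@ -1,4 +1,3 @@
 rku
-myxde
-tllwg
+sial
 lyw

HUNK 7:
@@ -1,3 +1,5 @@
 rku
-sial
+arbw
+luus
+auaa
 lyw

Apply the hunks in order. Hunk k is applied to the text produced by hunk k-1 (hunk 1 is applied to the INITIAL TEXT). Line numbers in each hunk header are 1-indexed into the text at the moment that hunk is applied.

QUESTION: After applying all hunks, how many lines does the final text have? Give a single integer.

Hunk 1: at line 5 remove [fwin] add [dlbua] -> 7 lines: rku ria occ dbbwu wpoxx dlbua gwlwh
Hunk 2: at line 1 remove [occ,dbbwu] add [dzd,nbww,lgdbw] -> 8 lines: rku ria dzd nbww lgdbw wpoxx dlbua gwlwh
Hunk 3: at line 2 remove [dzd] add [ibey] -> 8 lines: rku ria ibey nbww lgdbw wpoxx dlbua gwlwh
Hunk 4: at line 2 remove [nbww] add [rwxoi] -> 8 lines: rku ria ibey rwxoi lgdbw wpoxx dlbua gwlwh
Hunk 5: at line 1 remove [ria,ibey] add [myxde,tllwg,lyw] -> 9 lines: rku myxde tllwg lyw rwxoi lgdbw wpoxx dlbua gwlwh
Hunk 6: at line 1 remove [myxde,tllwg] add [sial] -> 8 lines: rku sial lyw rwxoi lgdbw wpoxx dlbua gwlwh
Hunk 7: at line 1 remove [sial] add [arbw,luus,auaa] -> 10 lines: rku arbw luus auaa lyw rwxoi lgdbw wpoxx dlbua gwlwh
Final line count: 10

Answer: 10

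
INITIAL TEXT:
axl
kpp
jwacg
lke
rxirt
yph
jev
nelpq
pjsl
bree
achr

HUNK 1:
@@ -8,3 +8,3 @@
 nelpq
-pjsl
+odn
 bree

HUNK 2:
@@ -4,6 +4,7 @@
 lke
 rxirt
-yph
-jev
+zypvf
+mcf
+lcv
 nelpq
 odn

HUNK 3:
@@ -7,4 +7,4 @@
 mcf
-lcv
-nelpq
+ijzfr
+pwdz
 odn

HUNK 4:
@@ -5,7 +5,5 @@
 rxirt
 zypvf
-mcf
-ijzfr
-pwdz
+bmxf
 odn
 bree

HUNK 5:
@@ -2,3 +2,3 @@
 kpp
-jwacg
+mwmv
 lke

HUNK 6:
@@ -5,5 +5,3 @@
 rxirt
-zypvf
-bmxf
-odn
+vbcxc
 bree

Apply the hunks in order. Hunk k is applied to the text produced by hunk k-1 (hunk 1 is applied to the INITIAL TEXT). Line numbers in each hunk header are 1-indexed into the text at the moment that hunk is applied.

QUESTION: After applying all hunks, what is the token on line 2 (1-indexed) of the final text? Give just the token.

Answer: kpp

Derivation:
Hunk 1: at line 8 remove [pjsl] add [odn] -> 11 lines: axl kpp jwacg lke rxirt yph jev nelpq odn bree achr
Hunk 2: at line 4 remove [yph,jev] add [zypvf,mcf,lcv] -> 12 lines: axl kpp jwacg lke rxirt zypvf mcf lcv nelpq odn bree achr
Hunk 3: at line 7 remove [lcv,nelpq] add [ijzfr,pwdz] -> 12 lines: axl kpp jwacg lke rxirt zypvf mcf ijzfr pwdz odn bree achr
Hunk 4: at line 5 remove [mcf,ijzfr,pwdz] add [bmxf] -> 10 lines: axl kpp jwacg lke rxirt zypvf bmxf odn bree achr
Hunk 5: at line 2 remove [jwacg] add [mwmv] -> 10 lines: axl kpp mwmv lke rxirt zypvf bmxf odn bree achr
Hunk 6: at line 5 remove [zypvf,bmxf,odn] add [vbcxc] -> 8 lines: axl kpp mwmv lke rxirt vbcxc bree achr
Final line 2: kpp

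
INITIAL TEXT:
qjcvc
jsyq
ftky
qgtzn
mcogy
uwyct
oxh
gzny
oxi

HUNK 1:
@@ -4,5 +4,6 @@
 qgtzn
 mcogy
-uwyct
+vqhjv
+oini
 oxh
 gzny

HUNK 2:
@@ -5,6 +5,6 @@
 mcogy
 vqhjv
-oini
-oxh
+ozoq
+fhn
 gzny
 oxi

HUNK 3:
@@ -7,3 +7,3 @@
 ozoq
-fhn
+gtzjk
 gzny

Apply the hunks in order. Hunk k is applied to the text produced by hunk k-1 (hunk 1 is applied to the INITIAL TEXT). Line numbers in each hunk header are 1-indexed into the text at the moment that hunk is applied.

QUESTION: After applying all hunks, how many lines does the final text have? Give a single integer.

Hunk 1: at line 4 remove [uwyct] add [vqhjv,oini] -> 10 lines: qjcvc jsyq ftky qgtzn mcogy vqhjv oini oxh gzny oxi
Hunk 2: at line 5 remove [oini,oxh] add [ozoq,fhn] -> 10 lines: qjcvc jsyq ftky qgtzn mcogy vqhjv ozoq fhn gzny oxi
Hunk 3: at line 7 remove [fhn] add [gtzjk] -> 10 lines: qjcvc jsyq ftky qgtzn mcogy vqhjv ozoq gtzjk gzny oxi
Final line count: 10

Answer: 10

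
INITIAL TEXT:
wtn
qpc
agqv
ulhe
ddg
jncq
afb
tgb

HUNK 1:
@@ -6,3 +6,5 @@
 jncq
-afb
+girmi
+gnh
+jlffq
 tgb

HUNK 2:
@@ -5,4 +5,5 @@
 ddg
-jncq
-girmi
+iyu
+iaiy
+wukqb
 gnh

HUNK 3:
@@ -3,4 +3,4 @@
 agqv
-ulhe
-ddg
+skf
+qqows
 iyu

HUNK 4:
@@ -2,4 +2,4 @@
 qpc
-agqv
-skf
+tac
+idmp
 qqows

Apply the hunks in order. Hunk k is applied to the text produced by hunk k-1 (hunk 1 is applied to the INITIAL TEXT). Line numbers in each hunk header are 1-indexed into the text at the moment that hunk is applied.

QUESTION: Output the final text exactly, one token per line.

Hunk 1: at line 6 remove [afb] add [girmi,gnh,jlffq] -> 10 lines: wtn qpc agqv ulhe ddg jncq girmi gnh jlffq tgb
Hunk 2: at line 5 remove [jncq,girmi] add [iyu,iaiy,wukqb] -> 11 lines: wtn qpc agqv ulhe ddg iyu iaiy wukqb gnh jlffq tgb
Hunk 3: at line 3 remove [ulhe,ddg] add [skf,qqows] -> 11 lines: wtn qpc agqv skf qqows iyu iaiy wukqb gnh jlffq tgb
Hunk 4: at line 2 remove [agqv,skf] add [tac,idmp] -> 11 lines: wtn qpc tac idmp qqows iyu iaiy wukqb gnh jlffq tgb

Answer: wtn
qpc
tac
idmp
qqows
iyu
iaiy
wukqb
gnh
jlffq
tgb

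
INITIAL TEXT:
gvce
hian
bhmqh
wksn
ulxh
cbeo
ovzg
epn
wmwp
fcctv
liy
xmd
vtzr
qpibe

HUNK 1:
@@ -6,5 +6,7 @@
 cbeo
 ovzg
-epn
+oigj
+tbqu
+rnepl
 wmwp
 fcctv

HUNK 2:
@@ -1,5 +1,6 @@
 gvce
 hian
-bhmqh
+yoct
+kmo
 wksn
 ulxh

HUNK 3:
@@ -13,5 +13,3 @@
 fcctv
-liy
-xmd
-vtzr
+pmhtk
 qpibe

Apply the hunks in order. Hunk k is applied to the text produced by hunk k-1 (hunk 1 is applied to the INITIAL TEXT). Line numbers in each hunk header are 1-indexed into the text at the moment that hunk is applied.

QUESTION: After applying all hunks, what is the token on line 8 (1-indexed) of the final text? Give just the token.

Hunk 1: at line 6 remove [epn] add [oigj,tbqu,rnepl] -> 16 lines: gvce hian bhmqh wksn ulxh cbeo ovzg oigj tbqu rnepl wmwp fcctv liy xmd vtzr qpibe
Hunk 2: at line 1 remove [bhmqh] add [yoct,kmo] -> 17 lines: gvce hian yoct kmo wksn ulxh cbeo ovzg oigj tbqu rnepl wmwp fcctv liy xmd vtzr qpibe
Hunk 3: at line 13 remove [liy,xmd,vtzr] add [pmhtk] -> 15 lines: gvce hian yoct kmo wksn ulxh cbeo ovzg oigj tbqu rnepl wmwp fcctv pmhtk qpibe
Final line 8: ovzg

Answer: ovzg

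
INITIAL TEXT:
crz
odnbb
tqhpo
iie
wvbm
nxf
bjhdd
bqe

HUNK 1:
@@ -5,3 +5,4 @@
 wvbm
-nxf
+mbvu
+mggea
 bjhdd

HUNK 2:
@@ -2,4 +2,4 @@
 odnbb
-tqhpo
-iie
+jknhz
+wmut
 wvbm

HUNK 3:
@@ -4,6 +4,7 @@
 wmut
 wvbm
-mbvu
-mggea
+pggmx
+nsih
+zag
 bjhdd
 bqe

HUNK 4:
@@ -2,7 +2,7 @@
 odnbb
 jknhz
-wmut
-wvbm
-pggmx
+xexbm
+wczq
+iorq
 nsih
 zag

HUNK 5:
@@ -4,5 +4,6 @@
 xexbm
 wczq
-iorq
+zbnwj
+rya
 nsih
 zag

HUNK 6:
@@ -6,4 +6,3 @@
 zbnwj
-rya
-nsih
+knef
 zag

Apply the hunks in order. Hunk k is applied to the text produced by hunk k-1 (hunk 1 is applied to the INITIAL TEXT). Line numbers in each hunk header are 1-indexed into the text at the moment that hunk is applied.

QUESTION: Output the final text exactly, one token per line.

Hunk 1: at line 5 remove [nxf] add [mbvu,mggea] -> 9 lines: crz odnbb tqhpo iie wvbm mbvu mggea bjhdd bqe
Hunk 2: at line 2 remove [tqhpo,iie] add [jknhz,wmut] -> 9 lines: crz odnbb jknhz wmut wvbm mbvu mggea bjhdd bqe
Hunk 3: at line 4 remove [mbvu,mggea] add [pggmx,nsih,zag] -> 10 lines: crz odnbb jknhz wmut wvbm pggmx nsih zag bjhdd bqe
Hunk 4: at line 2 remove [wmut,wvbm,pggmx] add [xexbm,wczq,iorq] -> 10 lines: crz odnbb jknhz xexbm wczq iorq nsih zag bjhdd bqe
Hunk 5: at line 4 remove [iorq] add [zbnwj,rya] -> 11 lines: crz odnbb jknhz xexbm wczq zbnwj rya nsih zag bjhdd bqe
Hunk 6: at line 6 remove [rya,nsih] add [knef] -> 10 lines: crz odnbb jknhz xexbm wczq zbnwj knef zag bjhdd bqe

Answer: crz
odnbb
jknhz
xexbm
wczq
zbnwj
knef
zag
bjhdd
bqe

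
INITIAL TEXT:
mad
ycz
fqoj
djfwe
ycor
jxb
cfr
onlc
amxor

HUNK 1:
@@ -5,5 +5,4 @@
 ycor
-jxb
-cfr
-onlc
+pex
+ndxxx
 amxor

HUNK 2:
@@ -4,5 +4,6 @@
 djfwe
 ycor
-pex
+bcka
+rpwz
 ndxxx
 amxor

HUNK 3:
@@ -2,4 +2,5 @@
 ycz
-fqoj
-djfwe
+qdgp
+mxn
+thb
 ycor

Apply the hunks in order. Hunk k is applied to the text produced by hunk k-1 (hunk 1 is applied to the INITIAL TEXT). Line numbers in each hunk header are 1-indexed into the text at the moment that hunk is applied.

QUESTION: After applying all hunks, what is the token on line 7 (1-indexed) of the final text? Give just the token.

Answer: bcka

Derivation:
Hunk 1: at line 5 remove [jxb,cfr,onlc] add [pex,ndxxx] -> 8 lines: mad ycz fqoj djfwe ycor pex ndxxx amxor
Hunk 2: at line 4 remove [pex] add [bcka,rpwz] -> 9 lines: mad ycz fqoj djfwe ycor bcka rpwz ndxxx amxor
Hunk 3: at line 2 remove [fqoj,djfwe] add [qdgp,mxn,thb] -> 10 lines: mad ycz qdgp mxn thb ycor bcka rpwz ndxxx amxor
Final line 7: bcka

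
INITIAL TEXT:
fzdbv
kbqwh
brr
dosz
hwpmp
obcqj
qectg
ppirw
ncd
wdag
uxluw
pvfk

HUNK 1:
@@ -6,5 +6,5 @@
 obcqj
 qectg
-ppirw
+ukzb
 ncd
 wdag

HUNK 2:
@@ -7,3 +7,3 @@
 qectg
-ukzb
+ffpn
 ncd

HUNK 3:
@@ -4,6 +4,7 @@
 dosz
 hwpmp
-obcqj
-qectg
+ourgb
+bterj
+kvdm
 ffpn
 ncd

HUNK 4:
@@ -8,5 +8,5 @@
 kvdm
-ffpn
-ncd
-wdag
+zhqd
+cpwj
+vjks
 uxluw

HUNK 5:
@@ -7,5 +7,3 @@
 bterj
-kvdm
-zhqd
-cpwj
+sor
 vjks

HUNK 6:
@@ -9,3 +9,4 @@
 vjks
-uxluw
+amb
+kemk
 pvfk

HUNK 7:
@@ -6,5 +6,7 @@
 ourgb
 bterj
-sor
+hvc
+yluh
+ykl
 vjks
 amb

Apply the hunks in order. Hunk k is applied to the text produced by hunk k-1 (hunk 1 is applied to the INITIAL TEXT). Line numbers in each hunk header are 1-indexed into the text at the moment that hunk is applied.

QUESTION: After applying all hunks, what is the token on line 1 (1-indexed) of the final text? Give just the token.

Answer: fzdbv

Derivation:
Hunk 1: at line 6 remove [ppirw] add [ukzb] -> 12 lines: fzdbv kbqwh brr dosz hwpmp obcqj qectg ukzb ncd wdag uxluw pvfk
Hunk 2: at line 7 remove [ukzb] add [ffpn] -> 12 lines: fzdbv kbqwh brr dosz hwpmp obcqj qectg ffpn ncd wdag uxluw pvfk
Hunk 3: at line 4 remove [obcqj,qectg] add [ourgb,bterj,kvdm] -> 13 lines: fzdbv kbqwh brr dosz hwpmp ourgb bterj kvdm ffpn ncd wdag uxluw pvfk
Hunk 4: at line 8 remove [ffpn,ncd,wdag] add [zhqd,cpwj,vjks] -> 13 lines: fzdbv kbqwh brr dosz hwpmp ourgb bterj kvdm zhqd cpwj vjks uxluw pvfk
Hunk 5: at line 7 remove [kvdm,zhqd,cpwj] add [sor] -> 11 lines: fzdbv kbqwh brr dosz hwpmp ourgb bterj sor vjks uxluw pvfk
Hunk 6: at line 9 remove [uxluw] add [amb,kemk] -> 12 lines: fzdbv kbqwh brr dosz hwpmp ourgb bterj sor vjks amb kemk pvfk
Hunk 7: at line 6 remove [sor] add [hvc,yluh,ykl] -> 14 lines: fzdbv kbqwh brr dosz hwpmp ourgb bterj hvc yluh ykl vjks amb kemk pvfk
Final line 1: fzdbv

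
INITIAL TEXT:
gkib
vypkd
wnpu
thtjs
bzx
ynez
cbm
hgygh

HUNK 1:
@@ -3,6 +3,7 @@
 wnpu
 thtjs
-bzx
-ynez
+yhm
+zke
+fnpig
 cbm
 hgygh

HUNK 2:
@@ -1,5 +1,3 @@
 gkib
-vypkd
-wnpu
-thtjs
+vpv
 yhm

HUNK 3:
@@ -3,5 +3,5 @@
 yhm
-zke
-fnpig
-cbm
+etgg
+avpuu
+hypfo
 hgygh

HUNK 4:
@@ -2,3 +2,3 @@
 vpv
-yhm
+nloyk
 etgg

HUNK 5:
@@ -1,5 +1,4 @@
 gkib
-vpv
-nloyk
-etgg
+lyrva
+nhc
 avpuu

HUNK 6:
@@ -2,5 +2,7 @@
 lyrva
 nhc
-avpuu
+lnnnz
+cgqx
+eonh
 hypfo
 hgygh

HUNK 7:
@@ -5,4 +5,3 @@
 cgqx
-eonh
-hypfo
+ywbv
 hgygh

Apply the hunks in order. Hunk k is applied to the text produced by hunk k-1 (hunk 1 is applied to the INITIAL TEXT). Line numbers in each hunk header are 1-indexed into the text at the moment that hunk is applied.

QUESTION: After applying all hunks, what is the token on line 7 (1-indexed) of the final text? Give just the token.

Hunk 1: at line 3 remove [bzx,ynez] add [yhm,zke,fnpig] -> 9 lines: gkib vypkd wnpu thtjs yhm zke fnpig cbm hgygh
Hunk 2: at line 1 remove [vypkd,wnpu,thtjs] add [vpv] -> 7 lines: gkib vpv yhm zke fnpig cbm hgygh
Hunk 3: at line 3 remove [zke,fnpig,cbm] add [etgg,avpuu,hypfo] -> 7 lines: gkib vpv yhm etgg avpuu hypfo hgygh
Hunk 4: at line 2 remove [yhm] add [nloyk] -> 7 lines: gkib vpv nloyk etgg avpuu hypfo hgygh
Hunk 5: at line 1 remove [vpv,nloyk,etgg] add [lyrva,nhc] -> 6 lines: gkib lyrva nhc avpuu hypfo hgygh
Hunk 6: at line 2 remove [avpuu] add [lnnnz,cgqx,eonh] -> 8 lines: gkib lyrva nhc lnnnz cgqx eonh hypfo hgygh
Hunk 7: at line 5 remove [eonh,hypfo] add [ywbv] -> 7 lines: gkib lyrva nhc lnnnz cgqx ywbv hgygh
Final line 7: hgygh

Answer: hgygh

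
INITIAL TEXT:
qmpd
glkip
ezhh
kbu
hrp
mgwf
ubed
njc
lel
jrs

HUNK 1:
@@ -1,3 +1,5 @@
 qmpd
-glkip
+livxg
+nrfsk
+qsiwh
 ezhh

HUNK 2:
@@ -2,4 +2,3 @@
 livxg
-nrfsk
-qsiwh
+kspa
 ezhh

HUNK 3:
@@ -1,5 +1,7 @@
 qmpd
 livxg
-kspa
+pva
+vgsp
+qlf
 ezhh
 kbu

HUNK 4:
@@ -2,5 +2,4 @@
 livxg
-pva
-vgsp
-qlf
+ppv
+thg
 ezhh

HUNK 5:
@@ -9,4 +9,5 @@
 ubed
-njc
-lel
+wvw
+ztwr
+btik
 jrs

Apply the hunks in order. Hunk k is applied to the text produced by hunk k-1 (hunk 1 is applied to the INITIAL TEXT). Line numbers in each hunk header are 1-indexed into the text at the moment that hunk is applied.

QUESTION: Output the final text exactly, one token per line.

Answer: qmpd
livxg
ppv
thg
ezhh
kbu
hrp
mgwf
ubed
wvw
ztwr
btik
jrs

Derivation:
Hunk 1: at line 1 remove [glkip] add [livxg,nrfsk,qsiwh] -> 12 lines: qmpd livxg nrfsk qsiwh ezhh kbu hrp mgwf ubed njc lel jrs
Hunk 2: at line 2 remove [nrfsk,qsiwh] add [kspa] -> 11 lines: qmpd livxg kspa ezhh kbu hrp mgwf ubed njc lel jrs
Hunk 3: at line 1 remove [kspa] add [pva,vgsp,qlf] -> 13 lines: qmpd livxg pva vgsp qlf ezhh kbu hrp mgwf ubed njc lel jrs
Hunk 4: at line 2 remove [pva,vgsp,qlf] add [ppv,thg] -> 12 lines: qmpd livxg ppv thg ezhh kbu hrp mgwf ubed njc lel jrs
Hunk 5: at line 9 remove [njc,lel] add [wvw,ztwr,btik] -> 13 lines: qmpd livxg ppv thg ezhh kbu hrp mgwf ubed wvw ztwr btik jrs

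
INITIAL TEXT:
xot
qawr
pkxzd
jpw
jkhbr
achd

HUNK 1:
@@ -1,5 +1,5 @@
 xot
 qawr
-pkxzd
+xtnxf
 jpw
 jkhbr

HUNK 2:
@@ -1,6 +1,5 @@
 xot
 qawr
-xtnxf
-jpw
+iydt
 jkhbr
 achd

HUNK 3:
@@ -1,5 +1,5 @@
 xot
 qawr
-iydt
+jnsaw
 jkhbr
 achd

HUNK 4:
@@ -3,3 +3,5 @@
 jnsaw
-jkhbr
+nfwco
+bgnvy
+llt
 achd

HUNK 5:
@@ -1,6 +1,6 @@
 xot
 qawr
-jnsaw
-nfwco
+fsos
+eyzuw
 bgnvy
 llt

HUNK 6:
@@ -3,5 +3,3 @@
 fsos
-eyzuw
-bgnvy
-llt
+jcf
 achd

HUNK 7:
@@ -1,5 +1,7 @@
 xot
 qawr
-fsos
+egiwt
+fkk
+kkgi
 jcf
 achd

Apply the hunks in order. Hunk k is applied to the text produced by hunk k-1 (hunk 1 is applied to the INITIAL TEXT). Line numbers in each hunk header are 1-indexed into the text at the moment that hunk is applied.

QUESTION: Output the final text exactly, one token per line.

Answer: xot
qawr
egiwt
fkk
kkgi
jcf
achd

Derivation:
Hunk 1: at line 1 remove [pkxzd] add [xtnxf] -> 6 lines: xot qawr xtnxf jpw jkhbr achd
Hunk 2: at line 1 remove [xtnxf,jpw] add [iydt] -> 5 lines: xot qawr iydt jkhbr achd
Hunk 3: at line 1 remove [iydt] add [jnsaw] -> 5 lines: xot qawr jnsaw jkhbr achd
Hunk 4: at line 3 remove [jkhbr] add [nfwco,bgnvy,llt] -> 7 lines: xot qawr jnsaw nfwco bgnvy llt achd
Hunk 5: at line 1 remove [jnsaw,nfwco] add [fsos,eyzuw] -> 7 lines: xot qawr fsos eyzuw bgnvy llt achd
Hunk 6: at line 3 remove [eyzuw,bgnvy,llt] add [jcf] -> 5 lines: xot qawr fsos jcf achd
Hunk 7: at line 1 remove [fsos] add [egiwt,fkk,kkgi] -> 7 lines: xot qawr egiwt fkk kkgi jcf achd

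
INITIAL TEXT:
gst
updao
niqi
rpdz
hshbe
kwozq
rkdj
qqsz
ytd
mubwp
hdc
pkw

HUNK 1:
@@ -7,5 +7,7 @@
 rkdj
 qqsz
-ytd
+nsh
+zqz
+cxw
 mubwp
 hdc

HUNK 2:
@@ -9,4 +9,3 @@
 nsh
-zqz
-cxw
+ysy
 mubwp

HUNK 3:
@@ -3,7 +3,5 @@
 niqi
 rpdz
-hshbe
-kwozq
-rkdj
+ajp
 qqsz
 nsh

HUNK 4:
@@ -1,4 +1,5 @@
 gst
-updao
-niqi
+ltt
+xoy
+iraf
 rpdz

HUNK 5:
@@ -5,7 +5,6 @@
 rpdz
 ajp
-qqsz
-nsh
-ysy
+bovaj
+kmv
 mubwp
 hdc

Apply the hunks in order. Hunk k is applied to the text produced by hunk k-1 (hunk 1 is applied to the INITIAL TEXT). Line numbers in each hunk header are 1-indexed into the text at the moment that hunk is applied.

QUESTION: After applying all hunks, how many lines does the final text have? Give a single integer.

Hunk 1: at line 7 remove [ytd] add [nsh,zqz,cxw] -> 14 lines: gst updao niqi rpdz hshbe kwozq rkdj qqsz nsh zqz cxw mubwp hdc pkw
Hunk 2: at line 9 remove [zqz,cxw] add [ysy] -> 13 lines: gst updao niqi rpdz hshbe kwozq rkdj qqsz nsh ysy mubwp hdc pkw
Hunk 3: at line 3 remove [hshbe,kwozq,rkdj] add [ajp] -> 11 lines: gst updao niqi rpdz ajp qqsz nsh ysy mubwp hdc pkw
Hunk 4: at line 1 remove [updao,niqi] add [ltt,xoy,iraf] -> 12 lines: gst ltt xoy iraf rpdz ajp qqsz nsh ysy mubwp hdc pkw
Hunk 5: at line 5 remove [qqsz,nsh,ysy] add [bovaj,kmv] -> 11 lines: gst ltt xoy iraf rpdz ajp bovaj kmv mubwp hdc pkw
Final line count: 11

Answer: 11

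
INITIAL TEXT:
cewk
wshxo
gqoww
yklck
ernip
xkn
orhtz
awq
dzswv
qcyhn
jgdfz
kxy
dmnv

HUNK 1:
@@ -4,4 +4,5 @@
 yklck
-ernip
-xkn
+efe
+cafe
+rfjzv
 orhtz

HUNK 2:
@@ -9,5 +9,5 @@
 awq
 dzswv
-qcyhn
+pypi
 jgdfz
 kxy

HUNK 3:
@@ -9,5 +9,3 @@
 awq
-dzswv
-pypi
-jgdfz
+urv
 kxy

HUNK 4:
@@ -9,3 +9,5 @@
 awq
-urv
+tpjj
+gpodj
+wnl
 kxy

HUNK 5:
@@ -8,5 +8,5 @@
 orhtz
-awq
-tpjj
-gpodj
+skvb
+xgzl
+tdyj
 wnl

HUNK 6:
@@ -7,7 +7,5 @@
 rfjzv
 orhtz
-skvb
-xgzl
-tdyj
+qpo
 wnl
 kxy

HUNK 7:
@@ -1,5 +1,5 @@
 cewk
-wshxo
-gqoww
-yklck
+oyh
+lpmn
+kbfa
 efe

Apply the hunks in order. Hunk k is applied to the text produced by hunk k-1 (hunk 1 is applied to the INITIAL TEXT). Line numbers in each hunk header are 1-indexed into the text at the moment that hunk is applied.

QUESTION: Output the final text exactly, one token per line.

Answer: cewk
oyh
lpmn
kbfa
efe
cafe
rfjzv
orhtz
qpo
wnl
kxy
dmnv

Derivation:
Hunk 1: at line 4 remove [ernip,xkn] add [efe,cafe,rfjzv] -> 14 lines: cewk wshxo gqoww yklck efe cafe rfjzv orhtz awq dzswv qcyhn jgdfz kxy dmnv
Hunk 2: at line 9 remove [qcyhn] add [pypi] -> 14 lines: cewk wshxo gqoww yklck efe cafe rfjzv orhtz awq dzswv pypi jgdfz kxy dmnv
Hunk 3: at line 9 remove [dzswv,pypi,jgdfz] add [urv] -> 12 lines: cewk wshxo gqoww yklck efe cafe rfjzv orhtz awq urv kxy dmnv
Hunk 4: at line 9 remove [urv] add [tpjj,gpodj,wnl] -> 14 lines: cewk wshxo gqoww yklck efe cafe rfjzv orhtz awq tpjj gpodj wnl kxy dmnv
Hunk 5: at line 8 remove [awq,tpjj,gpodj] add [skvb,xgzl,tdyj] -> 14 lines: cewk wshxo gqoww yklck efe cafe rfjzv orhtz skvb xgzl tdyj wnl kxy dmnv
Hunk 6: at line 7 remove [skvb,xgzl,tdyj] add [qpo] -> 12 lines: cewk wshxo gqoww yklck efe cafe rfjzv orhtz qpo wnl kxy dmnv
Hunk 7: at line 1 remove [wshxo,gqoww,yklck] add [oyh,lpmn,kbfa] -> 12 lines: cewk oyh lpmn kbfa efe cafe rfjzv orhtz qpo wnl kxy dmnv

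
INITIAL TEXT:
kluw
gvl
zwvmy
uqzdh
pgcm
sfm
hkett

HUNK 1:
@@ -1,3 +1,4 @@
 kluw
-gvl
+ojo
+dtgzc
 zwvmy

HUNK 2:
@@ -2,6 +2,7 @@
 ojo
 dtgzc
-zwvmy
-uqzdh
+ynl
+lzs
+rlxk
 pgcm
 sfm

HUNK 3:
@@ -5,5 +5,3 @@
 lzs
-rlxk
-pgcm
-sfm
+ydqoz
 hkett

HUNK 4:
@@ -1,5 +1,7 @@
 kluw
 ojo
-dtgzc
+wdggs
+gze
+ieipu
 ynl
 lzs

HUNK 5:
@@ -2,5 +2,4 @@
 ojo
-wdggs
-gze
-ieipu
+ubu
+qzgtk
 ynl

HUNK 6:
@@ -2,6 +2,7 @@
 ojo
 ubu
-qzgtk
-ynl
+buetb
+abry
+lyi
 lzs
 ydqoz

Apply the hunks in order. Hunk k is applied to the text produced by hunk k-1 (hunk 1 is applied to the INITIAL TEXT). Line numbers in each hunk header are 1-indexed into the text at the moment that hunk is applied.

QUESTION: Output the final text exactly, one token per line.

Answer: kluw
ojo
ubu
buetb
abry
lyi
lzs
ydqoz
hkett

Derivation:
Hunk 1: at line 1 remove [gvl] add [ojo,dtgzc] -> 8 lines: kluw ojo dtgzc zwvmy uqzdh pgcm sfm hkett
Hunk 2: at line 2 remove [zwvmy,uqzdh] add [ynl,lzs,rlxk] -> 9 lines: kluw ojo dtgzc ynl lzs rlxk pgcm sfm hkett
Hunk 3: at line 5 remove [rlxk,pgcm,sfm] add [ydqoz] -> 7 lines: kluw ojo dtgzc ynl lzs ydqoz hkett
Hunk 4: at line 1 remove [dtgzc] add [wdggs,gze,ieipu] -> 9 lines: kluw ojo wdggs gze ieipu ynl lzs ydqoz hkett
Hunk 5: at line 2 remove [wdggs,gze,ieipu] add [ubu,qzgtk] -> 8 lines: kluw ojo ubu qzgtk ynl lzs ydqoz hkett
Hunk 6: at line 2 remove [qzgtk,ynl] add [buetb,abry,lyi] -> 9 lines: kluw ojo ubu buetb abry lyi lzs ydqoz hkett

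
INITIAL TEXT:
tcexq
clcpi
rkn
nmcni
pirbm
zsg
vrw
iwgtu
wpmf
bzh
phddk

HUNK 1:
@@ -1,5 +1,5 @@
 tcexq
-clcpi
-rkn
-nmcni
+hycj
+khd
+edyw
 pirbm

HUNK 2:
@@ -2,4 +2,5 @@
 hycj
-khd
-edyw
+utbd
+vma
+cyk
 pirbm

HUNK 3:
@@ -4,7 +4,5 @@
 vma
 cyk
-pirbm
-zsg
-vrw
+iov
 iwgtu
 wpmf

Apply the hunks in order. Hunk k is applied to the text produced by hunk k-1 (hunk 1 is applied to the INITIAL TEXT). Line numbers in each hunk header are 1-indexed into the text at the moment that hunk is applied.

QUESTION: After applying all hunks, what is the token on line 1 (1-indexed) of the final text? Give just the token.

Hunk 1: at line 1 remove [clcpi,rkn,nmcni] add [hycj,khd,edyw] -> 11 lines: tcexq hycj khd edyw pirbm zsg vrw iwgtu wpmf bzh phddk
Hunk 2: at line 2 remove [khd,edyw] add [utbd,vma,cyk] -> 12 lines: tcexq hycj utbd vma cyk pirbm zsg vrw iwgtu wpmf bzh phddk
Hunk 3: at line 4 remove [pirbm,zsg,vrw] add [iov] -> 10 lines: tcexq hycj utbd vma cyk iov iwgtu wpmf bzh phddk
Final line 1: tcexq

Answer: tcexq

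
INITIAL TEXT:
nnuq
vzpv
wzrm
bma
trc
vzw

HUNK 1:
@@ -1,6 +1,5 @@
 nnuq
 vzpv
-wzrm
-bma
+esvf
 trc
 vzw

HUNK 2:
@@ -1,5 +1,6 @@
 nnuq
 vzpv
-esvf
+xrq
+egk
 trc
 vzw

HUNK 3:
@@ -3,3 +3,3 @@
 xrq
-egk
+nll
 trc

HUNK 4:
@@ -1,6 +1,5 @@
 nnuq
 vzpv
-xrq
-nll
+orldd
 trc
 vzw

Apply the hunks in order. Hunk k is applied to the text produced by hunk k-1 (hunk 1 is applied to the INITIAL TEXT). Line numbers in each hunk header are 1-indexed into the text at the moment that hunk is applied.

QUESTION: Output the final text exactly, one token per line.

Answer: nnuq
vzpv
orldd
trc
vzw

Derivation:
Hunk 1: at line 1 remove [wzrm,bma] add [esvf] -> 5 lines: nnuq vzpv esvf trc vzw
Hunk 2: at line 1 remove [esvf] add [xrq,egk] -> 6 lines: nnuq vzpv xrq egk trc vzw
Hunk 3: at line 3 remove [egk] add [nll] -> 6 lines: nnuq vzpv xrq nll trc vzw
Hunk 4: at line 1 remove [xrq,nll] add [orldd] -> 5 lines: nnuq vzpv orldd trc vzw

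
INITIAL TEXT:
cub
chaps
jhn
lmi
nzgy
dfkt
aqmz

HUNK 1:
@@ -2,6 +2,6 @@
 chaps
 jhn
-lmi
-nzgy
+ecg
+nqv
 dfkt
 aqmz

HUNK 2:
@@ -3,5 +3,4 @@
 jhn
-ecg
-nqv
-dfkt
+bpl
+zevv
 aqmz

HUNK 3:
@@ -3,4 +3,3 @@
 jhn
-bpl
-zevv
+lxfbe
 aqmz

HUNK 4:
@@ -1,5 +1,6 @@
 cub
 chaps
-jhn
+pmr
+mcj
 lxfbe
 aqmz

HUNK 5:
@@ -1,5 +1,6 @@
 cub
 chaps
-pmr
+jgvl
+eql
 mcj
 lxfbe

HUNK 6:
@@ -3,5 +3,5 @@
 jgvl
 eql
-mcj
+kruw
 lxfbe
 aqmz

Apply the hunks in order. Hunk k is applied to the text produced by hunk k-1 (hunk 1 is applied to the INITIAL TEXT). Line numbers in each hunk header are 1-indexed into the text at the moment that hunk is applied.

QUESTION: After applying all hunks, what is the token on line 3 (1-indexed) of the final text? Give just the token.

Hunk 1: at line 2 remove [lmi,nzgy] add [ecg,nqv] -> 7 lines: cub chaps jhn ecg nqv dfkt aqmz
Hunk 2: at line 3 remove [ecg,nqv,dfkt] add [bpl,zevv] -> 6 lines: cub chaps jhn bpl zevv aqmz
Hunk 3: at line 3 remove [bpl,zevv] add [lxfbe] -> 5 lines: cub chaps jhn lxfbe aqmz
Hunk 4: at line 1 remove [jhn] add [pmr,mcj] -> 6 lines: cub chaps pmr mcj lxfbe aqmz
Hunk 5: at line 1 remove [pmr] add [jgvl,eql] -> 7 lines: cub chaps jgvl eql mcj lxfbe aqmz
Hunk 6: at line 3 remove [mcj] add [kruw] -> 7 lines: cub chaps jgvl eql kruw lxfbe aqmz
Final line 3: jgvl

Answer: jgvl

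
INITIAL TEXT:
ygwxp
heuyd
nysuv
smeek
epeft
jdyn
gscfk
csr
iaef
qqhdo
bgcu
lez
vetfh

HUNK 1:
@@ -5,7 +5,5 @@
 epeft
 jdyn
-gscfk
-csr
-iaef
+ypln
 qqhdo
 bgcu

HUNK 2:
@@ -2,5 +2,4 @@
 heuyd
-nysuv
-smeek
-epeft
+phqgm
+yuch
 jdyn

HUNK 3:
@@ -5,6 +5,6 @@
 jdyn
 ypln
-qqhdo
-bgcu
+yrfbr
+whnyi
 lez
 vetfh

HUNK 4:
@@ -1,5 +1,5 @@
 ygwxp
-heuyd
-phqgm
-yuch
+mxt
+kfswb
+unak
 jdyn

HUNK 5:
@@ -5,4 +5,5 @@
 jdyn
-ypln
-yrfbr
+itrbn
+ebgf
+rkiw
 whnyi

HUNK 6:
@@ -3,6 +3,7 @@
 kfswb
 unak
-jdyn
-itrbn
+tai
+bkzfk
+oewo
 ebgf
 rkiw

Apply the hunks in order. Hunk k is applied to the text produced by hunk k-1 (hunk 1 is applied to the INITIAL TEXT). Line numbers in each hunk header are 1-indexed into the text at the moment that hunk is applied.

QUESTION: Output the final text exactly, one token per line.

Hunk 1: at line 5 remove [gscfk,csr,iaef] add [ypln] -> 11 lines: ygwxp heuyd nysuv smeek epeft jdyn ypln qqhdo bgcu lez vetfh
Hunk 2: at line 2 remove [nysuv,smeek,epeft] add [phqgm,yuch] -> 10 lines: ygwxp heuyd phqgm yuch jdyn ypln qqhdo bgcu lez vetfh
Hunk 3: at line 5 remove [qqhdo,bgcu] add [yrfbr,whnyi] -> 10 lines: ygwxp heuyd phqgm yuch jdyn ypln yrfbr whnyi lez vetfh
Hunk 4: at line 1 remove [heuyd,phqgm,yuch] add [mxt,kfswb,unak] -> 10 lines: ygwxp mxt kfswb unak jdyn ypln yrfbr whnyi lez vetfh
Hunk 5: at line 5 remove [ypln,yrfbr] add [itrbn,ebgf,rkiw] -> 11 lines: ygwxp mxt kfswb unak jdyn itrbn ebgf rkiw whnyi lez vetfh
Hunk 6: at line 3 remove [jdyn,itrbn] add [tai,bkzfk,oewo] -> 12 lines: ygwxp mxt kfswb unak tai bkzfk oewo ebgf rkiw whnyi lez vetfh

Answer: ygwxp
mxt
kfswb
unak
tai
bkzfk
oewo
ebgf
rkiw
whnyi
lez
vetfh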